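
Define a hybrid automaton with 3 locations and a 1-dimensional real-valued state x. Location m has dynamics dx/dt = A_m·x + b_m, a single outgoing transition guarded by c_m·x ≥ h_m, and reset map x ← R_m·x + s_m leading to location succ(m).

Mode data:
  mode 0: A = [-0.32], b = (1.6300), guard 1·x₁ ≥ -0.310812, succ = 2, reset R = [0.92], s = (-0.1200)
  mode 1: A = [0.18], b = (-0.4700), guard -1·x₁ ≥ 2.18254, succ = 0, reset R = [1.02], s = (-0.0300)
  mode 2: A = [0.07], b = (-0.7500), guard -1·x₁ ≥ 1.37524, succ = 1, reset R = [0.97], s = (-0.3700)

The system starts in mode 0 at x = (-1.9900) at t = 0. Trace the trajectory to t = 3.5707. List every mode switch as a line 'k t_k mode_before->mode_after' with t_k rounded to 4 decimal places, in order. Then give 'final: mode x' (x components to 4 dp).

1 0.8455 0->2
2 2.0394 2->1
3 2.6237 1->0
final: 0 -0.3347

Mode 0: guard c·x = -0.3108 hit at Δt = 0.8455 (t = 0.8455), x⁻ = (-0.3108) → reset → x⁺ = (-0.4059), jump to mode 2
Mode 2: guard c·x = 1.3752 hit at Δt = 1.1939 (t = 2.0394), x⁻ = (-1.3752) → reset → x⁺ = (-1.7040), jump to mode 1
Mode 1: guard c·x = 2.1825 hit at Δt = 0.5843 (t = 2.6237), x⁻ = (-2.1825) → reset → x⁺ = (-2.2562), jump to mode 0
Mode 0: flow for 0.9470 to horizon, guard not reached → x = (-0.3347)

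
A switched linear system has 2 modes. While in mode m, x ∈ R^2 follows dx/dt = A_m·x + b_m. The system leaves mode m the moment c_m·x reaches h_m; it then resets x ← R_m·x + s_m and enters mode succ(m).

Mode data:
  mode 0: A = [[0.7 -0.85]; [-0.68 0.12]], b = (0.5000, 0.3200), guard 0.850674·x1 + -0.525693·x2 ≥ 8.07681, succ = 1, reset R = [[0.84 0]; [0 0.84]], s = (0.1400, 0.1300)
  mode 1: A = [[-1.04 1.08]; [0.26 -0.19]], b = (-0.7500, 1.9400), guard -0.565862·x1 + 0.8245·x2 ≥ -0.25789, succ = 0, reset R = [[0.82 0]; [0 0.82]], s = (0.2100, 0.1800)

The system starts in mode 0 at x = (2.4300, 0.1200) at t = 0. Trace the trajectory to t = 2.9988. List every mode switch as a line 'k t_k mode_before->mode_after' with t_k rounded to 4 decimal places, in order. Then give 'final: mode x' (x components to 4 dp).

1 1.1322 0->1
2 2.1878 1->0
final: 0 2.4810 -0.0127

Mode 0: guard c·x = 8.0768 hit at Δt = 1.1322 (t = 1.1322), x⁻ = (7.5902, -3.0818) → reset → x⁺ = (6.5157, -2.4587), jump to mode 1
Mode 1: guard c·x = -0.2579 hit at Δt = 1.0556 (t = 2.1878), x⁻ = (1.3554, 0.6175) → reset → x⁺ = (1.3214, 0.6863), jump to mode 0
Mode 0: flow for 0.8110 to horizon, guard not reached → x = (2.4810, -0.0127)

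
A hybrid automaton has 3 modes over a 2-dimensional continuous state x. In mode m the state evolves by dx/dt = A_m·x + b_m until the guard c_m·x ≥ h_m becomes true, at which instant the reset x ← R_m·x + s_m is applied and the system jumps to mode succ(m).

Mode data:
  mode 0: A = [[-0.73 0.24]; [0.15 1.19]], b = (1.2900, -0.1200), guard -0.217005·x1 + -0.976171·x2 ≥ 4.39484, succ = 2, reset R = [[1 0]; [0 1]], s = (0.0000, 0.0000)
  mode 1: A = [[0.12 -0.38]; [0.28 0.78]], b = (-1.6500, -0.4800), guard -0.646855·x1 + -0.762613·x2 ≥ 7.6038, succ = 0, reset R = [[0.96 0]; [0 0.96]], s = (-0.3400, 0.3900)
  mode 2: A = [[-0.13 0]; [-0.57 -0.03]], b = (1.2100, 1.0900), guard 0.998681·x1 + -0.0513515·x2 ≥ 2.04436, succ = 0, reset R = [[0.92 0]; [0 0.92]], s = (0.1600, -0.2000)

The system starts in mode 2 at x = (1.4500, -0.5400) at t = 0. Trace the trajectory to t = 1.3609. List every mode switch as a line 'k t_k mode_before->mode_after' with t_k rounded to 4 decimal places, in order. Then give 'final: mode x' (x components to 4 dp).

1 0.5821 2->0
final: 0 1.7697 -1.3932

Mode 2: guard c·x = 2.0444 hit at Δt = 0.5821 (t = 0.5821), x⁻ = (2.0227, -0.4742) → reset → x⁺ = (2.0209, -0.6363), jump to mode 0
Mode 0: flow for 0.7788 to horizon, guard not reached → x = (1.7697, -1.3932)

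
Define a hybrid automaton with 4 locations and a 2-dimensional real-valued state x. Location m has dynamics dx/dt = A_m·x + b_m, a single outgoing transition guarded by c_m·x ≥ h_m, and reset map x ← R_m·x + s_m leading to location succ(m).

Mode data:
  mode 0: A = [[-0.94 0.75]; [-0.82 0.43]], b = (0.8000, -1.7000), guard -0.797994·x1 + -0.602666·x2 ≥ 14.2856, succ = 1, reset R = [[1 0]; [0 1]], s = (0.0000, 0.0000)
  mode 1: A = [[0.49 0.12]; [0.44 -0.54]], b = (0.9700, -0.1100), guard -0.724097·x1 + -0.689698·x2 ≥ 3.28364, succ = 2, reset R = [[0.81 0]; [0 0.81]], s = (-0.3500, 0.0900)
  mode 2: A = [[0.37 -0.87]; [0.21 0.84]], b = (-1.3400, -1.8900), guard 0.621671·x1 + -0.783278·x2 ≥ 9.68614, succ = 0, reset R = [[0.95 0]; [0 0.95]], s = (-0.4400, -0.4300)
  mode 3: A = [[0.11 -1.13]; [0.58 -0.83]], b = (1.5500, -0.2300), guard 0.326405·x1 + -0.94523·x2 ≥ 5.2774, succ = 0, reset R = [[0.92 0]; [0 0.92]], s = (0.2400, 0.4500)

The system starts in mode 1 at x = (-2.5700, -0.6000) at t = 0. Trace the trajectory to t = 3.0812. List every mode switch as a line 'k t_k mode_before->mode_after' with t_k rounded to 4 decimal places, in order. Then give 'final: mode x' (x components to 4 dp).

Mode 1: guard c·x = 3.2836 hit at Δt = 1.0778 (t = 1.0778), x⁻ = (-3.1523, -1.4515) → reset → x⁺ = (-2.9034, -1.0857), jump to mode 2
Mode 2: guard c·x = 9.6861 hit at Δt = 1.5407 (t = 2.6185), x⁻ = (0.8683, -11.6770) → reset → x⁺ = (0.3849, -11.5231), jump to mode 0
Mode 0: flow for 0.4627 to horizon, guard not reached → x = (-3.1390, -14.3573)

1 1.0778 1->2
2 2.6185 2->0
final: 0 -3.1390 -14.3573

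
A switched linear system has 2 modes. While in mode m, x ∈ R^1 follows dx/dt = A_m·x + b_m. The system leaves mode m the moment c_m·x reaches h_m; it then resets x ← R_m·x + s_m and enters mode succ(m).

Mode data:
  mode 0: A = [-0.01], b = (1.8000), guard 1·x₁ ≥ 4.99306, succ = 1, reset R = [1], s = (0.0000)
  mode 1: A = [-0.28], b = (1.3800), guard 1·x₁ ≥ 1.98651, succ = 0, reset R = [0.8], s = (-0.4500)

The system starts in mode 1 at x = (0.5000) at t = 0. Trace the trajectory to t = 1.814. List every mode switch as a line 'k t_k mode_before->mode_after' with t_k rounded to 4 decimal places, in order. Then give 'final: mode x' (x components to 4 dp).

Mode 1: guard c·x = 1.9865 hit at Δt = 1.4606 (t = 1.4606), x⁻ = (1.9865) → reset → x⁺ = (1.1392), jump to mode 0
Mode 0: flow for 0.3534 to horizon, guard not reached → x = (1.7702)

1 1.4606 1->0
final: 0 1.7702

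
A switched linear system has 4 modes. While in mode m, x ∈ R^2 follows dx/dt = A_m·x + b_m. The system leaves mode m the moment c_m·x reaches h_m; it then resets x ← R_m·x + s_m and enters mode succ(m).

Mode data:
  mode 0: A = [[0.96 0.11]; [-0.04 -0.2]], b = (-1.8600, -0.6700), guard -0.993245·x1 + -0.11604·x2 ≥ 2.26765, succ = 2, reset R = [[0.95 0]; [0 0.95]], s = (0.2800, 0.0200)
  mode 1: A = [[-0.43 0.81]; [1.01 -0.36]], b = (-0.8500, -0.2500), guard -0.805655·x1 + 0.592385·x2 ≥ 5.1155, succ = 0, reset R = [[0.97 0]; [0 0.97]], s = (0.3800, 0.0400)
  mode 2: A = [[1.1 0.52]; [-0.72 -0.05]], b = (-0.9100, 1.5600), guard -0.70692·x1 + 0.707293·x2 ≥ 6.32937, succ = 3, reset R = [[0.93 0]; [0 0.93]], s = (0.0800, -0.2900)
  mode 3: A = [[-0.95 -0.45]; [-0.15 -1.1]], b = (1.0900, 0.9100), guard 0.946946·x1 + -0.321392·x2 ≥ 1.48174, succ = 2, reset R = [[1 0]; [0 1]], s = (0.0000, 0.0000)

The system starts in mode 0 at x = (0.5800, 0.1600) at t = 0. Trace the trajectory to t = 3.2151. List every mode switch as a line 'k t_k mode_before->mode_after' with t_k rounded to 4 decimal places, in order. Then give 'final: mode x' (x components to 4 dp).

1 1.1571 0->2
2 2.0703 2->3
final: 3 -1.6383 1.6396

Mode 0: guard c·x = 2.2677 hit at Δt = 1.1571 (t = 1.1571), x⁻ = (-2.2200, -0.5399) → reset → x⁺ = (-1.8290, -0.4929), jump to mode 2
Mode 2: guard c·x = 6.3294 hit at Δt = 0.9132 (t = 2.0703), x⁻ = (-5.7111, 3.2407) → reset → x⁺ = (-5.2313, 2.7238), jump to mode 3
Mode 3: flow for 1.1448 to horizon, guard not reached → x = (-1.6383, 1.6396)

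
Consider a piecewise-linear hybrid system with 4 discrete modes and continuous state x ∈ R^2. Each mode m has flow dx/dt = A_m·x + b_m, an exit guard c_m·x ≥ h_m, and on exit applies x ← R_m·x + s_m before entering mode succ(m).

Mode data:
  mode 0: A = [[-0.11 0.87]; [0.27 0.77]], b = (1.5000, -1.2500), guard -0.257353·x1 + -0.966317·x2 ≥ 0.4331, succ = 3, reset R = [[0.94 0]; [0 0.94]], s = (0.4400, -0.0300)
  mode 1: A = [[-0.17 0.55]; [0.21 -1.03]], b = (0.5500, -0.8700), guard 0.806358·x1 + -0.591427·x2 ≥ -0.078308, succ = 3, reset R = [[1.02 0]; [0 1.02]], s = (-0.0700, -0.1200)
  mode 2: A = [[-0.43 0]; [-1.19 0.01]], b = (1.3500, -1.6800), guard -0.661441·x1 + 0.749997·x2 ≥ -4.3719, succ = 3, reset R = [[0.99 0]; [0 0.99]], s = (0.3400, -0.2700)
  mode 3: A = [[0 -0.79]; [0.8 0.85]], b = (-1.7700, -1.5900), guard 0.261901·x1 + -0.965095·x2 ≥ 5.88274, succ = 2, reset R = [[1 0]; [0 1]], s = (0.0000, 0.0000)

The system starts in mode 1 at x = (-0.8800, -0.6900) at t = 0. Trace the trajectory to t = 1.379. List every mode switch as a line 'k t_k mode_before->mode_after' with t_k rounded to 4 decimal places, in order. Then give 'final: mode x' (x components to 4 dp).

Mode 1: guard c·x = -0.0783 hit at Δt = 0.6417 (t = 0.6417), x⁻ = (-0.7146, -0.8420) → reset → x⁺ = (-0.7989, -0.9788), jump to mode 3
Mode 3: flow for 0.7373 to horizon, guard not reached → x = (-0.6901, -4.2038)

1 0.6417 1->3
final: 3 -0.6901 -4.2038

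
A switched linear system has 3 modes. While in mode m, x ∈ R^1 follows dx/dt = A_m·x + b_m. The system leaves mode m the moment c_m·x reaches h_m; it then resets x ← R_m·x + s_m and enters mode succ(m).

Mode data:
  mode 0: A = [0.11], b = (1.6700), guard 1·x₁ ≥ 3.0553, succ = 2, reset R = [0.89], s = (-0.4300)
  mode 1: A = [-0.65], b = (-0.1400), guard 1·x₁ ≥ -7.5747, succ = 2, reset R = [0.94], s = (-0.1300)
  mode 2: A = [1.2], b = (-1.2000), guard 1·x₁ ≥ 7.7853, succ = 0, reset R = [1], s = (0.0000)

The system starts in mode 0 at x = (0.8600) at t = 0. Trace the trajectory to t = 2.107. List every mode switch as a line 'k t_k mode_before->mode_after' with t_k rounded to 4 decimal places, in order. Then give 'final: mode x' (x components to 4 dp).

1 1.1660 0->2
final: 2 4.9878

Mode 0: guard c·x = 3.0553 hit at Δt = 1.1660 (t = 1.1660), x⁻ = (3.0553) → reset → x⁺ = (2.2892), jump to mode 2
Mode 2: flow for 0.9410 to horizon, guard not reached → x = (4.9878)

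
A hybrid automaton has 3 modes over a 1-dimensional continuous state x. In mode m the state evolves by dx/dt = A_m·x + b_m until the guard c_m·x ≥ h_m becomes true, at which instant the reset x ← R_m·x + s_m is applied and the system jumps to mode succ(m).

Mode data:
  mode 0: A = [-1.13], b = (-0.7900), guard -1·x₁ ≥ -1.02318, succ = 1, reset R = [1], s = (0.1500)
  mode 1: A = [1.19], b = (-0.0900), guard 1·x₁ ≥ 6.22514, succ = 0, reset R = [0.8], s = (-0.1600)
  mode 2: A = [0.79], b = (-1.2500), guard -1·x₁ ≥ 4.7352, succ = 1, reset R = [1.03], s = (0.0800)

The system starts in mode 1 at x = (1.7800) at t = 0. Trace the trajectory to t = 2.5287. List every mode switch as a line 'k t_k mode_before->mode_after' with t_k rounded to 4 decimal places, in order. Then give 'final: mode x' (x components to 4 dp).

1 1.0783 1->0
2 2.1089 0->1
final: 1 1.8844

Mode 1: guard c·x = 6.2251 hit at Δt = 1.0783 (t = 1.0783), x⁻ = (6.2251) → reset → x⁺ = (4.8201), jump to mode 0
Mode 0: guard c·x = -1.0232 hit at Δt = 1.0306 (t = 2.1089), x⁻ = (1.0232) → reset → x⁺ = (1.1732), jump to mode 1
Mode 1: flow for 0.4198 to horizon, guard not reached → x = (1.8844)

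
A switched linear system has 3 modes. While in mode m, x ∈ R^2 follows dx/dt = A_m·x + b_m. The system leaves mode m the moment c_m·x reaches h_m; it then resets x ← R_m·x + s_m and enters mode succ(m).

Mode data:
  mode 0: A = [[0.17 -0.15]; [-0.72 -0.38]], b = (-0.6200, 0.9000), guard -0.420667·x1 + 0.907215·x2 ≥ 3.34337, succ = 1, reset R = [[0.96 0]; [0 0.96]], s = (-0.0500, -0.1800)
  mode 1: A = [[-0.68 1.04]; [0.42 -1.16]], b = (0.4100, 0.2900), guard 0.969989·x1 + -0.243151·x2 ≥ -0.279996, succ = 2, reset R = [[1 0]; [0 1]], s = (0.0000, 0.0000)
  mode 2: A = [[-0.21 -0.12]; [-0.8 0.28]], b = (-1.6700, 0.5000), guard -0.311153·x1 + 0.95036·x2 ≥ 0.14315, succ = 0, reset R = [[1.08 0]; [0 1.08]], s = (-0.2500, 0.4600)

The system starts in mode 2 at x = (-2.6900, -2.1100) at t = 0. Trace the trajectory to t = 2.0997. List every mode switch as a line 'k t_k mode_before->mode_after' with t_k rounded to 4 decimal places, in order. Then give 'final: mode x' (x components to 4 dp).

Mode 2: guard c·x = 0.1431 hit at Δt = 0.5130 (t = 0.5130), x⁻ = (-3.1392, -0.8772) → reset → x⁺ = (-3.6403, -0.4873), jump to mode 0
Mode 0: guard c·x = 3.3434 hit at Δt = 0.5880 (t = 1.1010), x⁻ = (-4.4582, 1.6181) → reset → x⁺ = (-4.3299, 1.3734), jump to mode 1
Mode 1: flow for 0.9987 to horizon, guard not reached → x = (-1.6030, -0.0080)

1 0.5130 2->0
2 1.1010 0->1
final: 1 -1.6030 -0.0080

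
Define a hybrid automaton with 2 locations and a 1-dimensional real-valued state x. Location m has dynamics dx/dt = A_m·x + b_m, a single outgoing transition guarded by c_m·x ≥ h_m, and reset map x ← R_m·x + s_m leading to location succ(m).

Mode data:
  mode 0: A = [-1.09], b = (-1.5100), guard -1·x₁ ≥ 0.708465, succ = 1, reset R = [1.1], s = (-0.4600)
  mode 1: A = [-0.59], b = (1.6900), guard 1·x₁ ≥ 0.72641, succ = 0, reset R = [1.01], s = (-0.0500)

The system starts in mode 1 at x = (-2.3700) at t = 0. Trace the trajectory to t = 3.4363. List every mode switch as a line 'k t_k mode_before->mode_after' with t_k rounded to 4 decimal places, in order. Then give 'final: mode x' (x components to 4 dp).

Mode 1: guard c·x = 0.7264 hit at Δt = 1.5176 (t = 1.5176), x⁻ = (0.7264) → reset → x⁺ = (0.6837), jump to mode 0
Mode 0: guard c·x = 0.7085 hit at Δt = 1.0251 (t = 2.5427), x⁻ = (-0.7085) → reset → x⁺ = (-1.2393), jump to mode 1
Mode 1: flow for 0.8936 to horizon, guard not reached → x = (0.4422)

1 1.5176 1->0
2 2.5427 0->1
final: 1 0.4422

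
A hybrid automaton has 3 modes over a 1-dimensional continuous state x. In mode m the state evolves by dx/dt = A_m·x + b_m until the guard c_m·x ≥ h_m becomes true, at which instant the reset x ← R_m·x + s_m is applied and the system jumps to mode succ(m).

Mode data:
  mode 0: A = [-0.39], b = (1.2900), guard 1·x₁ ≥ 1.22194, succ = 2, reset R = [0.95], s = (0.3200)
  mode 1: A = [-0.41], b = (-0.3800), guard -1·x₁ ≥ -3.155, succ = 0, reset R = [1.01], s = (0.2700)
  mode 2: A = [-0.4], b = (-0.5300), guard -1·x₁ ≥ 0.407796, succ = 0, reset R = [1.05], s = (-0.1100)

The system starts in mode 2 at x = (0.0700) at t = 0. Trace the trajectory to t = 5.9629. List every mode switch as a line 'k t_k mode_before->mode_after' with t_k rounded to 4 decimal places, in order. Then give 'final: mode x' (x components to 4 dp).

Mode 2: guard c·x = 0.4078 hit at Δt = 1.0483 (t = 1.0483), x⁻ = (-0.4078) → reset → x⁺ = (-0.5382), jump to mode 0
Mode 0: guard c·x = 1.2219 hit at Δt = 1.5689 (t = 2.6172), x⁻ = (1.2219) → reset → x⁺ = (1.4808), jump to mode 2
Mode 2: guard c·x = 0.4078 hit at Δt = 2.7953 (t = 5.4125), x⁻ = (-0.4078) → reset → x⁺ = (-0.5382), jump to mode 0
Mode 0: flow for 0.5504 to horizon, guard not reached → x = (0.2047)

1 1.0483 2->0
2 2.6172 0->2
3 5.4125 2->0
final: 0 0.2047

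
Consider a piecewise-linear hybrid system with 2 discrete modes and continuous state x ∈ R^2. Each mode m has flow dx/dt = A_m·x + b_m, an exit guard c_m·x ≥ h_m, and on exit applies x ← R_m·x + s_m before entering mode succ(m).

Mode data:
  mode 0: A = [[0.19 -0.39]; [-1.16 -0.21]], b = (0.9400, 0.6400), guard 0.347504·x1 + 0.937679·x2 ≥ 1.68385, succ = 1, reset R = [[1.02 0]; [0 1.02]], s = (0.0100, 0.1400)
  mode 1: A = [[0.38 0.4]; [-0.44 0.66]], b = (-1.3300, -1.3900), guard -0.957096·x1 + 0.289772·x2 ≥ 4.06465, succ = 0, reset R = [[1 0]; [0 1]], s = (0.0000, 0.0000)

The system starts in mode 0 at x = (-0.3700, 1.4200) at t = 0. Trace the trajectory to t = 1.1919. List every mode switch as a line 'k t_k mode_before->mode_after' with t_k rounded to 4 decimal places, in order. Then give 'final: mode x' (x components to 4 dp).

1 0.7362 0->1
final: 1 -0.4735 2.0981

Mode 0: guard c·x = 1.6839 hit at Δt = 0.7362 (t = 0.7362), x⁻ = (-0.1933, 1.8674) → reset → x⁺ = (-0.1872, 2.0448), jump to mode 1
Mode 1: flow for 0.4557 to horizon, guard not reached → x = (-0.4735, 2.0981)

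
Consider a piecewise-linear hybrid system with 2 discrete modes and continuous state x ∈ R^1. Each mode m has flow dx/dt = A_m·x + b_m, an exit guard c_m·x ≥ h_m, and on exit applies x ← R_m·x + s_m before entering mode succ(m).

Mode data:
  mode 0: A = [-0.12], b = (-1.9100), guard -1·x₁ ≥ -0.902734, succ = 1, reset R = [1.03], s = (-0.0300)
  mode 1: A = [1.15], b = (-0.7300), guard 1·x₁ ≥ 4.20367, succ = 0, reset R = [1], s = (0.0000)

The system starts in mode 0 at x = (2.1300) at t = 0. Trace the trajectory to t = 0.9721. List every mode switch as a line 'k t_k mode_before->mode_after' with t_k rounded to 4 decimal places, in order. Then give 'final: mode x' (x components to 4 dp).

1 0.5869 0->1
final: 1 1.0475

Mode 0: guard c·x = -0.9027 hit at Δt = 0.5869 (t = 0.5869), x⁻ = (0.9027) → reset → x⁺ = (0.8998), jump to mode 1
Mode 1: flow for 0.3852 to horizon, guard not reached → x = (1.0475)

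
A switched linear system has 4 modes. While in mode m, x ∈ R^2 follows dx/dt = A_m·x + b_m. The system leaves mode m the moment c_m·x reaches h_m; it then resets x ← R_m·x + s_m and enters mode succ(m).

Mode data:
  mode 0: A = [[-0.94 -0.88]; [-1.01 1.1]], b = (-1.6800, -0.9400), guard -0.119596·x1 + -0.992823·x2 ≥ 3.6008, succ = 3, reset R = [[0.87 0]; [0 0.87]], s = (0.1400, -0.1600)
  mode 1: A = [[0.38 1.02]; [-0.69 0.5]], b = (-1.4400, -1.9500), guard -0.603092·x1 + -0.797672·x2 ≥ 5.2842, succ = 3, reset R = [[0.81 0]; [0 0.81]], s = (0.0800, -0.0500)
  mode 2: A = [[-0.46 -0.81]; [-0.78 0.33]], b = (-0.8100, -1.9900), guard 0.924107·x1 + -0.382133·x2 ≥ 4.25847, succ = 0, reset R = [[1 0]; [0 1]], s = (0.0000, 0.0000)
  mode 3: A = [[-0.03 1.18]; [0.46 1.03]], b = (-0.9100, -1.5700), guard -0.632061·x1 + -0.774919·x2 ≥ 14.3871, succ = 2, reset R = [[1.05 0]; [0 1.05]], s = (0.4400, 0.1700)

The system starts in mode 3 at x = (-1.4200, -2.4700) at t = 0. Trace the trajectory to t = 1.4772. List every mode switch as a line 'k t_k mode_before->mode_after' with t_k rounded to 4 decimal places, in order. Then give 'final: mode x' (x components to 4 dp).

1 0.9232 3->2
final: 2 -2.3308 -12.8467

Mode 3: guard c·x = 14.3871 hit at Δt = 0.9232 (t = 0.9232), x⁻ = (-8.7038, -11.4667) → reset → x⁺ = (-8.6990, -11.8700), jump to mode 2
Mode 2: flow for 0.5540 to horizon, guard not reached → x = (-2.3308, -12.8467)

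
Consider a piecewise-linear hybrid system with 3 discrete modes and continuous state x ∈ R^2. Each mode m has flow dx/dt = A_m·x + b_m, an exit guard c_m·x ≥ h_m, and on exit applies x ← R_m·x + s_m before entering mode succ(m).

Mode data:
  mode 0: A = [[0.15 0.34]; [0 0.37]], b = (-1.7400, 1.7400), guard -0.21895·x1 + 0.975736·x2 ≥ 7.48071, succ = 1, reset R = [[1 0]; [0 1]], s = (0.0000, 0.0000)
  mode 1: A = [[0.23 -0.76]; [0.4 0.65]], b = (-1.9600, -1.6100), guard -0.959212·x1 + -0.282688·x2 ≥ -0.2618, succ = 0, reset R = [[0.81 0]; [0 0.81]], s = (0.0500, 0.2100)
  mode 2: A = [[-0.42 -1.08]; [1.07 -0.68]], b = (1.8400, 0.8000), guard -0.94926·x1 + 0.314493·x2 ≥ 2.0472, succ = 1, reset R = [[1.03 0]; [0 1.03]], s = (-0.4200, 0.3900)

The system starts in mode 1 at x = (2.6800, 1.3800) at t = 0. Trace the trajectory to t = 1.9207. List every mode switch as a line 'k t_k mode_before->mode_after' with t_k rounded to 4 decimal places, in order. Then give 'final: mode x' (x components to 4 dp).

1 1.0184 1->0
final: 0 -0.9568 3.5295

Mode 1: guard c·x = -0.2618 hit at Δt = 1.0184 (t = 1.0184), x⁻ = (-0.0847, 1.2134) → reset → x⁺ = (-0.0186, 1.1929), jump to mode 0
Mode 0: flow for 0.9023 to horizon, guard not reached → x = (-0.9568, 3.5295)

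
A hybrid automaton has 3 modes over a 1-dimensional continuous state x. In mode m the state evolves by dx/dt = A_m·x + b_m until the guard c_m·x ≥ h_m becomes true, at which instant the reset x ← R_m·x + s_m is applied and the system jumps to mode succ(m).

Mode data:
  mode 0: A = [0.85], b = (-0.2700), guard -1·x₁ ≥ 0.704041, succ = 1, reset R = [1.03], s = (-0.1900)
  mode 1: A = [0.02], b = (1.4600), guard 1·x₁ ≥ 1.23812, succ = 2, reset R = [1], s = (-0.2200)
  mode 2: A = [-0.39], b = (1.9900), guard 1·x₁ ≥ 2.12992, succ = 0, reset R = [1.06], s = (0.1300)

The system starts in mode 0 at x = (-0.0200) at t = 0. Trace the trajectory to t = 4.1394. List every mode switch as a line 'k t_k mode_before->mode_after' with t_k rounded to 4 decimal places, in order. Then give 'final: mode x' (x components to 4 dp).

Mode 0: guard c·x = 0.7040 hit at Δt = 1.3026 (t = 1.3026), x⁻ = (-0.7040) → reset → x⁺ = (-0.9152), jump to mode 1
Mode 1: guard c·x = 1.2381 hit at Δt = 1.4717 (t = 2.7743), x⁻ = (1.2381) → reset → x⁺ = (1.0181), jump to mode 2
Mode 2: guard c·x = 2.1299 hit at Δt = 0.8147 (t = 3.5890), x⁻ = (2.1299) → reset → x⁺ = (2.3877), jump to mode 0
Mode 0: flow for 0.5504 to horizon, guard not reached → x = (3.6226)

1 1.3026 0->1
2 2.7743 1->2
3 3.5890 2->0
final: 0 3.6226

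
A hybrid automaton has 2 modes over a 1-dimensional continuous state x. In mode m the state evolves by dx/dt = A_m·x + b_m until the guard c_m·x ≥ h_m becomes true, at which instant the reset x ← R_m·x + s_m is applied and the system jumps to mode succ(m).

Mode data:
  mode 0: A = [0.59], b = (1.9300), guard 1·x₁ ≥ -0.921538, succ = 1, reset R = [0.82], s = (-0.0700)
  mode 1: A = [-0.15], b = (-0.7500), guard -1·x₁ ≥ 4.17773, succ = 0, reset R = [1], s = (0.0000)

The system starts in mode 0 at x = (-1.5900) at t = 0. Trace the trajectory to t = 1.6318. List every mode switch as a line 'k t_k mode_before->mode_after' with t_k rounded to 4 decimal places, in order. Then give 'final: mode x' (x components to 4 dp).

Mode 0: guard c·x = -0.9215 hit at Δt = 0.5674 (t = 0.5674), x⁻ = (-0.9215) → reset → x⁺ = (-0.8257), jump to mode 1
Mode 1: flow for 1.0644 to horizon, guard not reached → x = (-1.4417)

1 0.5674 0->1
final: 1 -1.4417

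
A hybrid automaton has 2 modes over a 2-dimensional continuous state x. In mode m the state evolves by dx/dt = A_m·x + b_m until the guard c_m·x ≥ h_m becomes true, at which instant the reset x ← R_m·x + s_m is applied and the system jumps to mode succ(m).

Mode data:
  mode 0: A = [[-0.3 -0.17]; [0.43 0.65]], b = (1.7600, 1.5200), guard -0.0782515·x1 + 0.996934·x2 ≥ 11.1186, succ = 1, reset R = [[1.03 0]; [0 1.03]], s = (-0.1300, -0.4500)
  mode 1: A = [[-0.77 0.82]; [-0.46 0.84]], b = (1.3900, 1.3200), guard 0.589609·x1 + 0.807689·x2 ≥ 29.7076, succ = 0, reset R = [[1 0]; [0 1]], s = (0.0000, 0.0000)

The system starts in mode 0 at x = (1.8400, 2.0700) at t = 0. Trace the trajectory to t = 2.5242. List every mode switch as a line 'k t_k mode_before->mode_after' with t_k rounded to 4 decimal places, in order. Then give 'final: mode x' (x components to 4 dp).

1 1.4662 0->1
final: 1 12.6763 24.5529

Mode 0: guard c·x = 11.1186 hit at Δt = 1.4662 (t = 1.4662), x⁻ = (2.0042, 11.3101) → reset → x⁺ = (1.9344, 11.1994), jump to mode 1
Mode 1: flow for 1.0580 to horizon, guard not reached → x = (12.6763, 24.5529)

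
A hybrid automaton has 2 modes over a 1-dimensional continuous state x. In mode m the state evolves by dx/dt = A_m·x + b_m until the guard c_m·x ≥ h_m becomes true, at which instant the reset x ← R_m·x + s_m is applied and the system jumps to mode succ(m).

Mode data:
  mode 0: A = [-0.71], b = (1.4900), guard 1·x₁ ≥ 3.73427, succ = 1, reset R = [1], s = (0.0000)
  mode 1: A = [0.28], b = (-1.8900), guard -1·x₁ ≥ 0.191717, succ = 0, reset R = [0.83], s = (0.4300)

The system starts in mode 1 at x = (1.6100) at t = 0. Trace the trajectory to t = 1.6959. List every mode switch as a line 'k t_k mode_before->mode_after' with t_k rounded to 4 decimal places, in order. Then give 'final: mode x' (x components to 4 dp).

1 1.0732 1->0
final: 0 0.9240

Mode 1: guard c·x = 0.1917 hit at Δt = 1.0732 (t = 1.0732), x⁻ = (-0.1917) → reset → x⁺ = (0.2709), jump to mode 0
Mode 0: flow for 0.6227 to horizon, guard not reached → x = (0.9240)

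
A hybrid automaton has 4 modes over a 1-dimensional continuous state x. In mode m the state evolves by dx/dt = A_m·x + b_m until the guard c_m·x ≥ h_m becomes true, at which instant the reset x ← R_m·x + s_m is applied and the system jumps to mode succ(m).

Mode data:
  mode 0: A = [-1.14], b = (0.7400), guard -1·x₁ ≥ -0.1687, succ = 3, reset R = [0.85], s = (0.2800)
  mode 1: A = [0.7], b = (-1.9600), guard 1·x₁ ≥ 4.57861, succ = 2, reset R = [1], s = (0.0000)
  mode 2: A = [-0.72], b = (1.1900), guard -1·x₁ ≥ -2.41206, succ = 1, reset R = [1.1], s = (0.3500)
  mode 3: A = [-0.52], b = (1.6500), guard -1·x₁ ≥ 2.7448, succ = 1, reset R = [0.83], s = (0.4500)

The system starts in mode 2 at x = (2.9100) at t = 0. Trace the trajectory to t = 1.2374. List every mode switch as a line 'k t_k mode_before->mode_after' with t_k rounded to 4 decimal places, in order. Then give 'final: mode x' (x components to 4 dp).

1 0.7004 2->1
final: 1 3.0960

Mode 2: guard c·x = -2.4121 hit at Δt = 0.7004 (t = 0.7004), x⁻ = (2.4121) → reset → x⁺ = (3.0033), jump to mode 1
Mode 1: flow for 0.5370 to horizon, guard not reached → x = (3.0960)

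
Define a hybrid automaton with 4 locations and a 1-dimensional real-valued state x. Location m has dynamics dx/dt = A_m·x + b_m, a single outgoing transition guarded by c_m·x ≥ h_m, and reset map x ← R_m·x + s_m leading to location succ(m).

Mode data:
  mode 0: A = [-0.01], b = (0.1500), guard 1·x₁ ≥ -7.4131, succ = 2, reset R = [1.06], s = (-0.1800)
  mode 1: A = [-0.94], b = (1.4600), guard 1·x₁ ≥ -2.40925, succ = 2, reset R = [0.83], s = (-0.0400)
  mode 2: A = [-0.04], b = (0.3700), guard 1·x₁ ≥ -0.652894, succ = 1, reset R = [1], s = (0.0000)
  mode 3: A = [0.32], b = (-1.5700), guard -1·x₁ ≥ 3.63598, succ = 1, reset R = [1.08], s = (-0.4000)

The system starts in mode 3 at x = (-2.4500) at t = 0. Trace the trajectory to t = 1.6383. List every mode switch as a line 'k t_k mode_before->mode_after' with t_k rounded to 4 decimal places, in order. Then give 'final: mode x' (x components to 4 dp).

1 0.4671 3->1
2 0.8870 1->2
final: 2 -1.7054

Mode 3: guard c·x = 3.6360 hit at Δt = 0.4671 (t = 0.4671), x⁻ = (-3.6360) → reset → x⁺ = (-4.3269), jump to mode 1
Mode 1: guard c·x = -2.4093 hit at Δt = 0.4199 (t = 0.8870), x⁻ = (-2.4093) → reset → x⁺ = (-2.0397), jump to mode 2
Mode 2: flow for 0.7513 to horizon, guard not reached → x = (-1.7054)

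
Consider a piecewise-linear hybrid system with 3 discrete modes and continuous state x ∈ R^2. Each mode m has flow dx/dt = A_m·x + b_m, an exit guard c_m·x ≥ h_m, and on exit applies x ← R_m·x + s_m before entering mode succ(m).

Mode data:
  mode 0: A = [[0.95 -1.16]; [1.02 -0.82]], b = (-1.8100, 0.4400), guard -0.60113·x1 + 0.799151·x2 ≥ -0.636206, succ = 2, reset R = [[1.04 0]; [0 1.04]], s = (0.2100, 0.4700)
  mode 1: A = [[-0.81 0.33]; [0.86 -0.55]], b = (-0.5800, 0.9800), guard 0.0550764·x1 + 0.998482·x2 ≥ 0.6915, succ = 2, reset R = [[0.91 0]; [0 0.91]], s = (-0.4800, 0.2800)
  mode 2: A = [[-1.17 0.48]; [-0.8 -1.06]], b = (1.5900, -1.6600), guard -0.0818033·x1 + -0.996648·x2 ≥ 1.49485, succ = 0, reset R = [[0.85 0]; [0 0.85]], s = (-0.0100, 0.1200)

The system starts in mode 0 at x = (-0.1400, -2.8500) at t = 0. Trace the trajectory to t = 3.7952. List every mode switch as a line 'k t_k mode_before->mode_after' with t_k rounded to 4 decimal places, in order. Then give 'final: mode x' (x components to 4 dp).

Mode 0: guard c·x = -0.6362 hit at Δt = 1.0927 (t = 1.0927), x⁻ = (0.1694, -0.6687) → reset → x⁺ = (0.3862, -0.2254), jump to mode 2
Mode 2: guard c·x = 1.4949 hit at Δt = 1.1794 (t = 2.2721), x⁻ = (0.7610, -1.5623) → reset → x⁺ = (0.6368, -1.2080), jump to mode 0
Mode 0: guard c·x = -0.6362 hit at Δt = 0.4583 (t = 2.7304), x⁻ = (0.4887, -0.4285) → reset → x⁺ = (0.7182, 0.0244), jump to mode 2
Mode 2: flow for 1.0648 to horizon, guard not reached → x = (0.8759, -1.5032)

1 1.0927 0->2
2 2.2721 2->0
3 2.7304 0->2
final: 2 0.8759 -1.5032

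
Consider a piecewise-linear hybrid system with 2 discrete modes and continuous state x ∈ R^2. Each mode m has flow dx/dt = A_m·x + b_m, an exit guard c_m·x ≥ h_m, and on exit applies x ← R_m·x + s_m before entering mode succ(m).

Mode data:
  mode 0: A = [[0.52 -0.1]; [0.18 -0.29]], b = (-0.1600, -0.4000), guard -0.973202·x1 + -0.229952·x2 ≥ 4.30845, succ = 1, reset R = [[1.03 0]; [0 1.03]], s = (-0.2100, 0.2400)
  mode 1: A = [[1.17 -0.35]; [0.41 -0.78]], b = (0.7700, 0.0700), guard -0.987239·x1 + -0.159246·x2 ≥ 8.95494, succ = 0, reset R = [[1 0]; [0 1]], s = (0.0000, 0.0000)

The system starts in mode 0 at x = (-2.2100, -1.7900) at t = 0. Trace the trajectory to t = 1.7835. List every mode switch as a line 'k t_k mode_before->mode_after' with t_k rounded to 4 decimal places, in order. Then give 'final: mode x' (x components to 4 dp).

Mode 0: guard c·x = 4.3084 hit at Δt = 1.1227 (t = 1.1227), x⁻ = (-3.9078, -2.1979) → reset → x⁺ = (-4.2350, -2.0238), jump to mode 1
Mode 1: flow for 0.6608 to horizon, guard not reached → x = (-7.6619, -2.4181)

1 1.1227 0->1
final: 1 -7.6619 -2.4181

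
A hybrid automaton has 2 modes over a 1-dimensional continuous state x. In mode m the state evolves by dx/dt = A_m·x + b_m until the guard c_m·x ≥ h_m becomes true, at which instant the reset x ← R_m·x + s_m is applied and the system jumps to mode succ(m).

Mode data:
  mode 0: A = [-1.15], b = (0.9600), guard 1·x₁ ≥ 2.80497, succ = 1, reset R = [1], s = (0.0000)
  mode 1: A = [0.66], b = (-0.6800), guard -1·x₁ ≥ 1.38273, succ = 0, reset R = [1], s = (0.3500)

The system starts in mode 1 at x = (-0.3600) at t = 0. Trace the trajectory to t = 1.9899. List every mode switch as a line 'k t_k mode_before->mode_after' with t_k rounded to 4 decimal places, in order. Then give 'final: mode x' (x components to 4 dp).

Mode 1: guard c·x = 1.3827 hit at Δt = 0.8354 (t = 0.8354), x⁻ = (-1.3827) → reset → x⁺ = (-1.0327), jump to mode 0
Mode 0: flow for 1.1545 to horizon, guard not reached → x = (0.3397)

1 0.8354 1->0
final: 0 0.3397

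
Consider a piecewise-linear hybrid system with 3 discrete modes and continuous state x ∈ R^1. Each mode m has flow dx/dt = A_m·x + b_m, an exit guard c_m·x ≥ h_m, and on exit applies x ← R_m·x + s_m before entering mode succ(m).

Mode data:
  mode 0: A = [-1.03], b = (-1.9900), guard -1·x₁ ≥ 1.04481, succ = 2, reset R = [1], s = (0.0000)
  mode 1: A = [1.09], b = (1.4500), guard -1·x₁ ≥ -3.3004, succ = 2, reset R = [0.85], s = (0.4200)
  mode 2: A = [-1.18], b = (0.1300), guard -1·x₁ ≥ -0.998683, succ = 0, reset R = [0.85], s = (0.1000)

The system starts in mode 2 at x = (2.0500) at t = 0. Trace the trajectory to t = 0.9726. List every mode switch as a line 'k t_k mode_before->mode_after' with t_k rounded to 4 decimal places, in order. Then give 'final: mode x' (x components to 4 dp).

1 0.6617 2->0
final: 0 0.1595

Mode 2: guard c·x = -0.9987 hit at Δt = 0.6617 (t = 0.6617), x⁻ = (0.9987) → reset → x⁺ = (0.9489), jump to mode 0
Mode 0: flow for 0.3109 to horizon, guard not reached → x = (0.1595)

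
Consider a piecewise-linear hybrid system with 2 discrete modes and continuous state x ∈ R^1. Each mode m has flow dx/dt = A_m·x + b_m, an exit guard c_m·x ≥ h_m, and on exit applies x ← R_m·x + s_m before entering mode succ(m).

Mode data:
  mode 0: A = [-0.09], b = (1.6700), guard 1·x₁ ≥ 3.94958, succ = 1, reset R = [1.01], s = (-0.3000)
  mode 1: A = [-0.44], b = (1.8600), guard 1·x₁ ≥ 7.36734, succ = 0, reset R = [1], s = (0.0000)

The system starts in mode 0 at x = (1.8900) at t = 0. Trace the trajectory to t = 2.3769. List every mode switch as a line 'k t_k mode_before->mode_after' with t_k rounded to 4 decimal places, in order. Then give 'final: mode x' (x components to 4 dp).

1 1.4657 0->1
final: 1 3.8668

Mode 0: guard c·x = 3.9496 hit at Δt = 1.4657 (t = 1.4657), x⁻ = (3.9496) → reset → x⁺ = (3.6891), jump to mode 1
Mode 1: flow for 0.9112 to horizon, guard not reached → x = (3.8668)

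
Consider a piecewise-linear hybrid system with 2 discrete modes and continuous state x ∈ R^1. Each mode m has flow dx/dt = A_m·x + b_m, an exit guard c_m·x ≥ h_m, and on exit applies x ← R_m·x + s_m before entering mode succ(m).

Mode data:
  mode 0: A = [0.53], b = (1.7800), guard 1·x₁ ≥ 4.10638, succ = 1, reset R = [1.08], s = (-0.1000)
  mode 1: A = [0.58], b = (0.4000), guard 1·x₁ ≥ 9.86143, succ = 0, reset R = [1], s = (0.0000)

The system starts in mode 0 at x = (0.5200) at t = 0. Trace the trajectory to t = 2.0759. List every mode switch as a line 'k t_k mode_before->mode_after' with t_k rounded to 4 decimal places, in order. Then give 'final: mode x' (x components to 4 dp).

Mode 0: guard c·x = 4.1064 hit at Δt = 1.2354 (t = 1.2354), x⁻ = (4.1064) → reset → x⁺ = (4.3349), jump to mode 1
Mode 1: flow for 0.8405 to horizon, guard not reached → x = (7.4914)

1 1.2354 0->1
final: 1 7.4914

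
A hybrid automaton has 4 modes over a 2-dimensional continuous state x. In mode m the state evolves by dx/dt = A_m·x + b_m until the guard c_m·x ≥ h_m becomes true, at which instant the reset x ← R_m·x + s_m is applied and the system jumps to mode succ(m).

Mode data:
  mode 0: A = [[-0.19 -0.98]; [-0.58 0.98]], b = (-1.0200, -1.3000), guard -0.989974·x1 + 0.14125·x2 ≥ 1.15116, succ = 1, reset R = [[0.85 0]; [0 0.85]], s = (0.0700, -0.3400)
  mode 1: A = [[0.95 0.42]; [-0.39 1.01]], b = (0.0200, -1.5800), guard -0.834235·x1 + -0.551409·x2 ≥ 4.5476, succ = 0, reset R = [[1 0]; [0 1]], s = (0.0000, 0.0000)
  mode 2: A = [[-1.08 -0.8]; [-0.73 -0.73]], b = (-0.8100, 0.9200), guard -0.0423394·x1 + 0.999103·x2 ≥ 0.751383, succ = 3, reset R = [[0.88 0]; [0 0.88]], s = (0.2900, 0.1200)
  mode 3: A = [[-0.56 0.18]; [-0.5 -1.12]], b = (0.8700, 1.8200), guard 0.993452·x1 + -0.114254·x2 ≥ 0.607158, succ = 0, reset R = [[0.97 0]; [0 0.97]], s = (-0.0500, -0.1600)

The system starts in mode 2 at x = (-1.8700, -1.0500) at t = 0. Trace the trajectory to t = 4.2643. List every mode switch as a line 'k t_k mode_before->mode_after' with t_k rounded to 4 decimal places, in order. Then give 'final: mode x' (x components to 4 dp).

Mode 2: guard c·x = 0.7514 hit at Δt = 0.8868 (t = 0.8868), x⁻ = (-1.2179, 0.7004) → reset → x⁺ = (-0.7818, 0.7364), jump to mode 3
Mode 3: guard c·x = 0.6072 hit at Δt = 1.4890 (t = 2.3758), x⁻ = (0.7668, 1.3529) → reset → x⁺ = (0.6938, 1.1524), jump to mode 0
Mode 0: guard c·x = 1.1512 hit at Δt = 0.8716 (t = 3.2474), x⁻ = (-1.0228, 0.9815) → reset → x⁺ = (-0.7994, 0.4942), jump to mode 1
Mode 1: flow for 1.0169 to horizon, guard not reached → x = (-2.0062, -0.6130)

1 0.8868 2->3
2 2.3758 3->0
3 3.2474 0->1
final: 1 -2.0062 -0.6130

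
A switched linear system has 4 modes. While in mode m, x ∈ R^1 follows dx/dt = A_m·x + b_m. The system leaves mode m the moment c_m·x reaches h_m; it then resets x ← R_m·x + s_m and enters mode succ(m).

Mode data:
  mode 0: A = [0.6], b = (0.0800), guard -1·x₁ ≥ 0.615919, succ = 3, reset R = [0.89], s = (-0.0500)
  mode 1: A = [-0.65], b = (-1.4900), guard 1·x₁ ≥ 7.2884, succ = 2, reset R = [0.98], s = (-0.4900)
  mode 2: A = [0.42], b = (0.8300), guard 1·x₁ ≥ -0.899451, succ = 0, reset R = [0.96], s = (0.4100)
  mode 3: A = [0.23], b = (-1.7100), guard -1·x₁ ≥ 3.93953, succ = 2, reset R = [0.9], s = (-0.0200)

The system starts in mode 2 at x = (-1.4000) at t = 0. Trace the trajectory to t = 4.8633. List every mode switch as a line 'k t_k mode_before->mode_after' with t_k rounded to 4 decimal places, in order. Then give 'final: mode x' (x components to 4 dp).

Mode 2: guard c·x = -0.8995 hit at Δt = 1.4887 (t = 1.4887), x⁻ = (-0.8995) → reset → x⁺ = (-0.4535), jump to mode 0
Mode 0: guard c·x = 0.6159 hit at Δt = 0.6840 (t = 2.1727), x⁻ = (-0.6159) → reset → x⁺ = (-0.5982), jump to mode 3
Mode 3: guard c·x = 3.9395 hit at Δt = 1.5122 (t = 3.6849), x⁻ = (-3.9395) → reset → x⁺ = (-3.5656), jump to mode 2
Mode 2: flow for 1.1784 to horizon, guard not reached → x = (-4.5834)

1 1.4887 2->0
2 2.1727 0->3
3 3.6849 3->2
final: 2 -4.5834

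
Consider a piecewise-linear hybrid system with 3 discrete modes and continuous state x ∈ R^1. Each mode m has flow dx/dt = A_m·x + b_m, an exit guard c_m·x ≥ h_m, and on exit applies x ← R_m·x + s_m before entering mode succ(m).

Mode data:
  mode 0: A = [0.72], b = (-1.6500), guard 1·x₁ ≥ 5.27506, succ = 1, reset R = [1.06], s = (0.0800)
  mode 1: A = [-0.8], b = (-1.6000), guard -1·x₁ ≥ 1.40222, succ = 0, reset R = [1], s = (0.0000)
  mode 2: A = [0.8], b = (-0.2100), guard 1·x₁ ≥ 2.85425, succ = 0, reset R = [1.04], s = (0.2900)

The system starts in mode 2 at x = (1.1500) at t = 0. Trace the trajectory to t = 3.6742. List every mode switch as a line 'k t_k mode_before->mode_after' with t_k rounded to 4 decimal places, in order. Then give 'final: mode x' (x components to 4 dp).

Mode 2: guard c·x = 2.8542 hit at Δt = 1.3396 (t = 1.3396), x⁻ = (2.8543) → reset → x⁺ = (3.2584), jump to mode 0
Mode 0: guard c·x = 5.2751 hit at Δt = 1.5651 (t = 2.9047), x⁻ = (5.2751) → reset → x⁺ = (5.6716), jump to mode 1
Mode 1: flow for 0.7695 to horizon, guard not reached → x = (2.1451)

1 1.3396 2->0
2 2.9047 0->1
final: 1 2.1451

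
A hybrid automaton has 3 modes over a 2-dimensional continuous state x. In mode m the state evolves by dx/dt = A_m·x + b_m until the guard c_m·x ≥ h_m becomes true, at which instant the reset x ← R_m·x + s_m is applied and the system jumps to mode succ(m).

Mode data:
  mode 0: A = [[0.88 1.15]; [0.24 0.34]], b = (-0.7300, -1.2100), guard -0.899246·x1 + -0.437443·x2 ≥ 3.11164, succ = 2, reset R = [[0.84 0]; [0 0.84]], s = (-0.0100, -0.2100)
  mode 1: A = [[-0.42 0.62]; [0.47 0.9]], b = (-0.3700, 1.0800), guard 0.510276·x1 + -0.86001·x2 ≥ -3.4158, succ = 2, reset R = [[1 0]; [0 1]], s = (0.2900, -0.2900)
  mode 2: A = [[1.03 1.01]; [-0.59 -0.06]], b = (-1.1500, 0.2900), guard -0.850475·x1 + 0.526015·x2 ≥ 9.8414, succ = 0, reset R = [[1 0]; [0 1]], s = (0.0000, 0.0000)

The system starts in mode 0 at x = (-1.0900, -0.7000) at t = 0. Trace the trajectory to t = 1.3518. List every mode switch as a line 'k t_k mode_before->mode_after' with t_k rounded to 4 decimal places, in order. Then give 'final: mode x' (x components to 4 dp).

Mode 0: guard c·x = 3.1116 hit at Δt = 0.4425 (t = 0.4425), x⁻ = (-2.6843, -1.5952) → reset → x⁺ = (-2.2648, -1.5500), jump to mode 2
Mode 2: flow for 0.9093 to horizon, guard not reached → x = (-8.3271, 1.4399)

1 0.4425 0->2
final: 2 -8.3271 1.4399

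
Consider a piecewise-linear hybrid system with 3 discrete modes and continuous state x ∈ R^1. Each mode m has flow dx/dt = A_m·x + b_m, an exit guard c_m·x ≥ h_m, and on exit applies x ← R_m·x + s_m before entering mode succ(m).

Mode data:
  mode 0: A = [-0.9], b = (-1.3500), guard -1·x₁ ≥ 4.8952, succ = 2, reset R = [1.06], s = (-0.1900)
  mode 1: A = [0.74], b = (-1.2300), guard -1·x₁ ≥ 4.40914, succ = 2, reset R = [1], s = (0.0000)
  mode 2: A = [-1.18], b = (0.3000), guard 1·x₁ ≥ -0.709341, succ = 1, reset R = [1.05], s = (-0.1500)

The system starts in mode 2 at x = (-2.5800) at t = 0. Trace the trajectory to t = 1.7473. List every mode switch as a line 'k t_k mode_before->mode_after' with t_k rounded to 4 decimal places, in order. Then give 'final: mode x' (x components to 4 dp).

Mode 2: guard c·x = -0.7093 hit at Δt = 0.9143 (t = 0.9143), x⁻ = (-0.7093) → reset → x⁺ = (-0.8948), jump to mode 1
Mode 1: flow for 0.8330 to horizon, guard not reached → x = (-3.0741)

1 0.9143 2->1
final: 1 -3.0741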